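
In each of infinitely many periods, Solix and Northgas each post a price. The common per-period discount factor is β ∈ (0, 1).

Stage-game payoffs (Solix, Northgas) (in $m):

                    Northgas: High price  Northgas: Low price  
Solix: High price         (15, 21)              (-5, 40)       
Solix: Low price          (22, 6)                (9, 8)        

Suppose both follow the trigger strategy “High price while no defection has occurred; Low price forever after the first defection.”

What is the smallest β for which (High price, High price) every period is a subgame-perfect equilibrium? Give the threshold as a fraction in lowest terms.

For Solix: deviation gain 22−15 = 7, per-period punishment loss 15−9 = 6. IC gives β ≥ 7/13.
For Northgas: gain 19, loss 13 per period, so β ≥ 19/32.
The tighter constraint is Northgas's, so cooperation needs β ≥ 19/32.

19/32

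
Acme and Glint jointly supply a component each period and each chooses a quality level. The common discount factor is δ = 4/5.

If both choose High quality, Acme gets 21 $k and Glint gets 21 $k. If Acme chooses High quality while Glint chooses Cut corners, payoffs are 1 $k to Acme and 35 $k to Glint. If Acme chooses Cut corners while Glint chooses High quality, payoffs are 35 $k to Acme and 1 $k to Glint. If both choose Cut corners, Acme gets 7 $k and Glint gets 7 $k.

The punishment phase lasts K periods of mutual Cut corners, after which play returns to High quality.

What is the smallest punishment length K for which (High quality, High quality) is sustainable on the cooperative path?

2

Need Σ_{k=1}^{K} δ^k ≥ (35−21)/(21−7) = 1.0000 at δ = 4/5.
At K = 1 the sum is 0.8000 < 1.0000; at K = 2 it is 1.4400 ≥ 1.0000.
So the minimum punishment length is K = 2.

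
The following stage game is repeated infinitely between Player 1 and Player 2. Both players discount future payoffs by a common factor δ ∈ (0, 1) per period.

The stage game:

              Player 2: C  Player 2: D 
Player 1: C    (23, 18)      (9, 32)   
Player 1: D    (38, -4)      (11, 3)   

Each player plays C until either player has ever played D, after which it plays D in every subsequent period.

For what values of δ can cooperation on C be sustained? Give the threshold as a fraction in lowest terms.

5/9

For Player 1: deviation gain 38−23 = 15, per-period punishment loss 23−11 = 12. IC gives δ ≥ 15/27 = 5/9.
For Player 2: gain 14, loss 15 per period, so δ ≥ 14/29.
The tighter constraint is Player 1's, so cooperation needs δ ≥ 5/9.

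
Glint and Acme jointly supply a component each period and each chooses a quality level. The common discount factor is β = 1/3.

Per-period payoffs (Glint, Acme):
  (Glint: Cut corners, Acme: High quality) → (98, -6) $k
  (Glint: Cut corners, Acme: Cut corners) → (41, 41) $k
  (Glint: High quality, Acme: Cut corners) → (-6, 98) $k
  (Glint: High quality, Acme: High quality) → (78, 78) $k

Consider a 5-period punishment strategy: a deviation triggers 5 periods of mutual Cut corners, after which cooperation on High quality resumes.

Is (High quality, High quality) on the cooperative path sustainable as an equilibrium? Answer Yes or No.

A one-shot deviation gives 98 now, then 41 for 5 periods, then back to 78.
Gain from deviating: (98−78) today; loss: (78−41) in each of the next 5 periods.
No-deviation condition: (78−41)(β+…+β^5) ≥ 98−78, i.e. β+…+β^5 ≥ 20/37.
At β = 1/3: β+…+β^5 = 0.4979 < 0.5405.
So cooperation is not sustainable.

No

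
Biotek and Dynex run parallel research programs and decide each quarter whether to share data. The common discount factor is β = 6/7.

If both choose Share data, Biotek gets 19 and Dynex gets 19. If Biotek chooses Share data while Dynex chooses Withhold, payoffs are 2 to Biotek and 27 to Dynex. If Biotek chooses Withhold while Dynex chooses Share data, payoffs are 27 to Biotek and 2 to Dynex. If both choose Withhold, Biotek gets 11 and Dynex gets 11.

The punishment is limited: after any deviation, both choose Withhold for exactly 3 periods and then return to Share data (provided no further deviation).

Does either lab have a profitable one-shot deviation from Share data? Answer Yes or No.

No

A one-shot deviation gives 27 now, then 11 for 3 periods, then back to 19.
Gain from deviating: (27−19) today; loss: (19−11) in each of the next 3 periods.
No-deviation condition: (19−11)(β+…+β^3) ≥ 27−19, i.e. β+…+β^3 ≥ 1.
At β = 6/7: β+…+β^3 = 2.2216 ≥ 1.0000.
So cooperation is sustainable.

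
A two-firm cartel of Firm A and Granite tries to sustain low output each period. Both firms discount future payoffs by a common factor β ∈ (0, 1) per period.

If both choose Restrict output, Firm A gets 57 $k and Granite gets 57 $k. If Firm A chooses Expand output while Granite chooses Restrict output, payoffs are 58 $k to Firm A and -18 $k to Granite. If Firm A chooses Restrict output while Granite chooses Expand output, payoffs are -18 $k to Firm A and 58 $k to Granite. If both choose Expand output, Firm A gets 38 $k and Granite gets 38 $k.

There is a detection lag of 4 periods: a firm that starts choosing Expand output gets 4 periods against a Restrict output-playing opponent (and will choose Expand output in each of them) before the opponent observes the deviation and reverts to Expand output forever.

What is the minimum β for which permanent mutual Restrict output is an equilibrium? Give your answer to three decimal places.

0.473

A deviator earns 58 for 4 periods, then 38 forever; cooperating earns 57 forever. Multiplying the IC by (1−β):
57 ≥ 58(1−β^4) + 38β^4, so 20·β^4 ≥ 1 and β^4 ≥ 1/20.
β ≥ (1/20)^(1/4) ≈ 0.473.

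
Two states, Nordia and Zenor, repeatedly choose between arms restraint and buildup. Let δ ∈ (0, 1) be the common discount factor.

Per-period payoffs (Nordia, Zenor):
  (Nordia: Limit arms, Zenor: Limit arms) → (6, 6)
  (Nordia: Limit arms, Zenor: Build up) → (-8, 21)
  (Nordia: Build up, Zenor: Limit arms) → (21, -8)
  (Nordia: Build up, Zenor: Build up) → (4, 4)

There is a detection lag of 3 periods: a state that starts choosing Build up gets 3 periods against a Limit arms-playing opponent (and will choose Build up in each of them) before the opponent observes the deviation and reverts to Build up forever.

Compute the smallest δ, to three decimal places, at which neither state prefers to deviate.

0.959

Deviating for the 3 undetected periods gains 21−6 = 15 per period over cooperation, then loses 6−4 = 2 per period forever once punishment starts.
Gain: 15(1 + δ + … + δ^2); loss: 2·δ^3/(1−δ).
No profitable deviation ⇔ 15(1−δ^3) ≤ 2·δ^3, i.e. δ^3 ≥ 15/(15+2) = 15/17.
Hence δ ≥ (15/17)^(1/3) ≈ 0.959.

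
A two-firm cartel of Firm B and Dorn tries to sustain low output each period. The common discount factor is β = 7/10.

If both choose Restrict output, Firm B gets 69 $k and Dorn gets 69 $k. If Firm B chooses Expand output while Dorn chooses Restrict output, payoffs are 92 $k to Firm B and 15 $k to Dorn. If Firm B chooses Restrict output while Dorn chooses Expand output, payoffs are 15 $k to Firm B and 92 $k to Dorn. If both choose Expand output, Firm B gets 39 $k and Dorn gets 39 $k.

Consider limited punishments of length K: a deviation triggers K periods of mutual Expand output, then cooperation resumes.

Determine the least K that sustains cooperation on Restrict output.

IC: β(1−β^K)/(1−β) ≥ (92−69)/(69−39) = 23/30.
With β = 7/10: need 1 − β^K ≥ 23/30·(1−7/10)/(7/10), i.e. β^K ≤ 0.6714.
Since (7/10)^1 = 0.7000 and (7/10)^2 = 0.4900, the smallest such K is 2.

2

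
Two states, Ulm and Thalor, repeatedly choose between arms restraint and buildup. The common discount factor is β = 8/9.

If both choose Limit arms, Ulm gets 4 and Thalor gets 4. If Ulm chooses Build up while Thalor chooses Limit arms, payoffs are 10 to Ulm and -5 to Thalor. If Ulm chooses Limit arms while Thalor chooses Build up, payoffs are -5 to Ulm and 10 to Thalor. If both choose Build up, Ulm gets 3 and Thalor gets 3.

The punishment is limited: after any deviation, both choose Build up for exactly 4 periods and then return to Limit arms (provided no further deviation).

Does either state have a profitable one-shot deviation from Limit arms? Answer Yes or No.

Yes

A one-shot deviation gives 10 now, then 3 for 4 periods, then back to 4.
Gain from deviating: (10−4) today; loss: (4−3) in each of the next 4 periods.
No-deviation condition: (4−3)(β+…+β^4) ≥ 10−4, i.e. β+…+β^4 ≥ 6.
At β = 8/9: β+…+β^4 = 3.0056 < 6.0000.
So cooperation is not sustainable.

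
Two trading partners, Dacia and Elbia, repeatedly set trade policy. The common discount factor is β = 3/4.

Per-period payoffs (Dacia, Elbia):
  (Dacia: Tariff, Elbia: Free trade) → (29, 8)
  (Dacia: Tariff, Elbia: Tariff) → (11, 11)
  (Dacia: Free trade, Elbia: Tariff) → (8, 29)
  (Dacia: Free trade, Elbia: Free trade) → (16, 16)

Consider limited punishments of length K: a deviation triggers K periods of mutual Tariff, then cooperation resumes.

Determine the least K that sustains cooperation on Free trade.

IC: β(1−β^K)/(1−β) ≥ (29−16)/(16−11) = 13/5.
With β = 3/4: need 1 − β^K ≥ 13/5·(1−3/4)/(3/4), i.e. β^K ≤ 0.1333.
Since (3/4)^7 = 0.1335 and (3/4)^8 = 0.1001, the smallest such K is 8.

8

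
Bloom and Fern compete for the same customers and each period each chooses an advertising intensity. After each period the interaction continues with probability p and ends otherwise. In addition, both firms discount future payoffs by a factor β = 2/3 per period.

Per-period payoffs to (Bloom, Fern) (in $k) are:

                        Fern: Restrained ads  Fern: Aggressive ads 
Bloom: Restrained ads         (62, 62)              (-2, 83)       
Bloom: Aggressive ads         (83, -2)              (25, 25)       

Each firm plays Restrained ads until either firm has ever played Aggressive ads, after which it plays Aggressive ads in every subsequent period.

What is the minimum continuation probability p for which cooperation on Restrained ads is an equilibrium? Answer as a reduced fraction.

Expected continuation weight on next period's payoff is β·p = 2/3·p, which plays the role of the discount factor.
Cooperation requires 2/3·p ≥ (83−62)/(83−25) = 21/58, hence p ≥ 63/116.

63/116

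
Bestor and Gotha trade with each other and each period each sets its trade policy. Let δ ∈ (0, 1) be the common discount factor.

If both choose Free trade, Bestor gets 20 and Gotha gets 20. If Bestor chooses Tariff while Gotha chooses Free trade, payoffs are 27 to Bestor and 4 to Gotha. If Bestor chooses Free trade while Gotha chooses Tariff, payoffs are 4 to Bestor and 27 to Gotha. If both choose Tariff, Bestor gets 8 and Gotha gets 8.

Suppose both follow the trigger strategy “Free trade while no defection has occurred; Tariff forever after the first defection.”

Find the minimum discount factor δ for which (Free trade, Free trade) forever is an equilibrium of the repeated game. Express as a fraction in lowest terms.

Under grim trigger the critical discount factor is (T−C)/(T−P) with T = 27, C = 20, P = 8.
δ* = (27−20)/(27−8) = 7/19.

7/19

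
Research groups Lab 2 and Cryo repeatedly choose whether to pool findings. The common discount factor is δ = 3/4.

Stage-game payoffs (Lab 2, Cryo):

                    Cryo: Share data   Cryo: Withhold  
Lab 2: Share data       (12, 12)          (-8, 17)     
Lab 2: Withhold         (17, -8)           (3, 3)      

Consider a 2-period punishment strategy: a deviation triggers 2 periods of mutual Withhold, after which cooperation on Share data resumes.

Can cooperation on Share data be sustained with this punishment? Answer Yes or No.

A one-shot deviation gives 17 now, then 3 for 2 periods, then back to 12.
Gain from deviating: (17−12) today; loss: (12−3) in each of the next 2 periods.
No-deviation condition: (12−3)(δ+…+δ^2) ≥ 17−12, i.e. δ+…+δ^2 ≥ 5/9.
At δ = 3/4: δ+…+δ^2 = 1.3125 ≥ 0.5556.
So cooperation is sustainable.

Yes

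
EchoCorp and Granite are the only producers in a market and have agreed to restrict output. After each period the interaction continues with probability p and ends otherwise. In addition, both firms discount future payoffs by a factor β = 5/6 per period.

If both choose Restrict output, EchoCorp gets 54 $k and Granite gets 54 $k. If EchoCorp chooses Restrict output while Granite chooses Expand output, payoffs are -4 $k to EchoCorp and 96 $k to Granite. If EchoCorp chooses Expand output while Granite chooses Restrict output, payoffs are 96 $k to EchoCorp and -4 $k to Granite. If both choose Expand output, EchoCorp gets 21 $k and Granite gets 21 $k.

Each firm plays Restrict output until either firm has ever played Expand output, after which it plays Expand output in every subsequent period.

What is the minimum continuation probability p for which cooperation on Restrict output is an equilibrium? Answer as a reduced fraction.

With continuation probability p and discount β, the effective per-period discount factor is βp.
Grim-trigger IC: βp ≥ (96−54)/(96−21) = 14/25.
So p ≥ (14/25)/(5/6) = 84/125.

84/125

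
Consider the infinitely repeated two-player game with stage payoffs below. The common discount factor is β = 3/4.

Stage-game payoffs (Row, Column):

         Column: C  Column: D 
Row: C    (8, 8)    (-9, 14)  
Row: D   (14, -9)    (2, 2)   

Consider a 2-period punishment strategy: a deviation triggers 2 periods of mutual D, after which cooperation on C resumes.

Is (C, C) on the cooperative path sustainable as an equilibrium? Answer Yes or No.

A one-shot deviation gives 14 now, then 2 for 2 periods, then back to 8.
Gain from deviating: (14−8) today; loss: (8−2) in each of the next 2 periods.
No-deviation condition: (8−2)(β+…+β^2) ≥ 14−8, i.e. β+…+β^2 ≥ 1.
At β = 3/4: β+…+β^2 = 1.3125 ≥ 1.0000.
So cooperation is sustainable.

Yes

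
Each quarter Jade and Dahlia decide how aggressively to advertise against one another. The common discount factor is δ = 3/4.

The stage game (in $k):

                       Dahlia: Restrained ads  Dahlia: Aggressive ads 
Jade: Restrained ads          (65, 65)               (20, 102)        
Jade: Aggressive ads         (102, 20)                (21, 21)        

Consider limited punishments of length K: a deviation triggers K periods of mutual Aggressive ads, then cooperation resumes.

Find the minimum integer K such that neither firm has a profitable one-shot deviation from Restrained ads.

Need Σ_{k=1}^{K} δ^k ≥ (102−65)/(65−21) = 0.8409 at δ = 3/4.
At K = 1 the sum is 0.7500 < 0.8409; at K = 2 it is 1.3125 ≥ 0.8409.
So the minimum punishment length is K = 2.

2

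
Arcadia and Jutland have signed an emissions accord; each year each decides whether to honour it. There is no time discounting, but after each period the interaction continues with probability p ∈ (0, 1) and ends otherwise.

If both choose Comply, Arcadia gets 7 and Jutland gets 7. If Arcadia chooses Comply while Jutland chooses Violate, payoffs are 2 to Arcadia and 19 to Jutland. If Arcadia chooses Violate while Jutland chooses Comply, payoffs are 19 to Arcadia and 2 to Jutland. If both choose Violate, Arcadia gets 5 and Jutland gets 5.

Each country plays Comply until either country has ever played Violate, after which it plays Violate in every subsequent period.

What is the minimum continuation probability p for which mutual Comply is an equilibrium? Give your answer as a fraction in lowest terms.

Expected cooperation value is 7 + p·7 + p²·7 + … = 7/(1−p); deviation gives 19 + p·5/(1−p).
7 ≥ 19(1−p) + 5p ⇒ 14p ≥ 12 ⇒ p ≥ 12/14 = 6/7.

6/7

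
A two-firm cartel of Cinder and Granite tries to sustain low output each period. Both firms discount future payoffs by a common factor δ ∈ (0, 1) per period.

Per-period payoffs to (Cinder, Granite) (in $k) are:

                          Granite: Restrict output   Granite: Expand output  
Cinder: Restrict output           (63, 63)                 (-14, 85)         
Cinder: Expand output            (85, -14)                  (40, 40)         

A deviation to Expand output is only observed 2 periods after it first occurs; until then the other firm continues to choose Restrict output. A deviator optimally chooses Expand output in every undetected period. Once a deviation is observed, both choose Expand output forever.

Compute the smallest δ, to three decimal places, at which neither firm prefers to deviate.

A deviator earns 85 for 2 periods, then 40 forever; cooperating earns 63 forever. Multiplying the IC by (1−δ):
63 ≥ 85(1−δ^2) + 40δ^2, so 45·δ^2 ≥ 22 and δ^2 ≥ 22/45.
δ ≥ (22/45)^(1/2) ≈ 0.699.

0.699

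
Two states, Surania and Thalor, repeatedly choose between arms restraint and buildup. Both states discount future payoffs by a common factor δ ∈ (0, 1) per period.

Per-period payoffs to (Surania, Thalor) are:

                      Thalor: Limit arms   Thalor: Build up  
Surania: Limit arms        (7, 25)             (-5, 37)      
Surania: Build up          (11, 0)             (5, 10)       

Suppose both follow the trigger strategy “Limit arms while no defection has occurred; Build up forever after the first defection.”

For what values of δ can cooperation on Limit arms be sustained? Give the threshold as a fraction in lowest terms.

Surania's threshold: (11−7)/(11−5) = 2/3.
Thalor's threshold: (37−25)/(37−10) = 4/9.
2/3 > 4/9, so Surania binds and δ* = 2/3.

2/3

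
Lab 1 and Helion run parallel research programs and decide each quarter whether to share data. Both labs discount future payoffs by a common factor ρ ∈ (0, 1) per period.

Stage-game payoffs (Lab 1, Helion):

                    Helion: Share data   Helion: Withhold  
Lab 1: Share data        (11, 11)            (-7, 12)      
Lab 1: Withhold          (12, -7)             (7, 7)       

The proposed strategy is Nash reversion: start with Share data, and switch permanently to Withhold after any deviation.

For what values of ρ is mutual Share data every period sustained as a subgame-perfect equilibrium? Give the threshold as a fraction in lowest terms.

1/5

Under grim trigger the critical discount factor is (T−C)/(T−P) with T = 12, C = 11, P = 7.
ρ* = (12−11)/(12−7) = 1/5.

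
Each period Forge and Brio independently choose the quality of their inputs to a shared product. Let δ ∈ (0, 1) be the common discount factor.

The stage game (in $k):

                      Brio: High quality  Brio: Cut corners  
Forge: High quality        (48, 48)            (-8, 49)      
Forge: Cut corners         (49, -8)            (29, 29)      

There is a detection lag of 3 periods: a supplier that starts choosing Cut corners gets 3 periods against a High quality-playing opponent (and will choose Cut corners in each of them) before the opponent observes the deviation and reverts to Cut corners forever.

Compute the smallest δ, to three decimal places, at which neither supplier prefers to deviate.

The best deviation is to choose Cut corners for all 3 undetected periods, earning 49 each, then 29 forever once detected.
Deviation value: 49(1−δ^3)/(1−δ) + 29δ^3/(1−δ); cooperation value: 48/(1−δ).
IC: 48 ≥ 49(1−δ^3) + 29δ^3 = 49 − 20δ^3.
So δ^3 ≥ 1/20, giving δ ≥ (1/20)^(1/3) ≈ 0.368.

0.368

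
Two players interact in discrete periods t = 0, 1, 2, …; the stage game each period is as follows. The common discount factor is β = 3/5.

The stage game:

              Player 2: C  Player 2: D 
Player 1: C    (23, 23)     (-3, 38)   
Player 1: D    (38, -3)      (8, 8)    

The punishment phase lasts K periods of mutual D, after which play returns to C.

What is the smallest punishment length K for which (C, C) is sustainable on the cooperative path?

No profitable deviation requires (23−8)(β+…+β^K) ≥ 38−23, i.e. β+…+β^K ≥ 1 ≈ 1.0000.
With β = 3/5, the partial sums are K=1: 0.6000, K=2: 0.9600, K=3: 1.1760.
K = 3 is the first length at which the sum reaches 1.0000.

3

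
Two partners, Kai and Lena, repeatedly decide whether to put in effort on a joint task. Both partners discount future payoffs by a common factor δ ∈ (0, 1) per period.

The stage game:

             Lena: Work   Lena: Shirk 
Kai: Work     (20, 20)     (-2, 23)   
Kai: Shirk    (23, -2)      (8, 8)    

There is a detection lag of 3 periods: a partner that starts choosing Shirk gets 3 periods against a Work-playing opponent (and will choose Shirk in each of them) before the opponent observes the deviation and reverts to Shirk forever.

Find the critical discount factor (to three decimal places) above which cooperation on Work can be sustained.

Deviating for the 3 undetected periods gains 23−20 = 3 per period over cooperation, then loses 20−8 = 12 per period forever once punishment starts.
Gain: 3(1 + δ + … + δ^2); loss: 12·δ^3/(1−δ).
No profitable deviation ⇔ 3(1−δ^3) ≤ 12·δ^3, i.e. δ^3 ≥ 3/(3+12) = 1/5.
Hence δ ≥ (1/5)^(1/3) ≈ 0.585.

0.585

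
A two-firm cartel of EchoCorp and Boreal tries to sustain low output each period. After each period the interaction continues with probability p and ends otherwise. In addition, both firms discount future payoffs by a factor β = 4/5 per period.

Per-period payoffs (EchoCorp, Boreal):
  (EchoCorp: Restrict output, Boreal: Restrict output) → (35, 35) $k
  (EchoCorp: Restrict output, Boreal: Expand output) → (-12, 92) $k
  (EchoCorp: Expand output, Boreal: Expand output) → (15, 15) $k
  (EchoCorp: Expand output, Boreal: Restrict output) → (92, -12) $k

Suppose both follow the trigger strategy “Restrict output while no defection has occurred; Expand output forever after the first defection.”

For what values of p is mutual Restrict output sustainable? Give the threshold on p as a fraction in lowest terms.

285/308

With continuation probability p and discount β, the effective per-period discount factor is βp.
Grim-trigger IC: βp ≥ (92−35)/(92−15) = 57/77.
So p ≥ (57/77)/(4/5) = 285/308.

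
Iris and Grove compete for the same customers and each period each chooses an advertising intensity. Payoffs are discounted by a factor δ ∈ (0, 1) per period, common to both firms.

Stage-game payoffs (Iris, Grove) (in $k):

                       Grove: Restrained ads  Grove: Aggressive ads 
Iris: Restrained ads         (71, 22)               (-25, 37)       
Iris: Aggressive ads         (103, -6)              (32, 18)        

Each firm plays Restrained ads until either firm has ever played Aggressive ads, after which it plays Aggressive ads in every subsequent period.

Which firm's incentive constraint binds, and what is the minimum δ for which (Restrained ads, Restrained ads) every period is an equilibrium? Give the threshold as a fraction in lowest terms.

Grove; δ ≥ 15/19

Iris: cooperation gives 71 each period; deviation gives 103 once then 32 forever.
  71/(1−δ) ≥ 103 + 32δ/(1−δ) ⇒ δ ≥ 32/71.
Grove: cooperation gives 22 each period; deviation gives 37 once then 18 forever.
  δ ≥ 15/19.
Both must hold, so the binding constraint is Grove's: δ ≥ 15/19.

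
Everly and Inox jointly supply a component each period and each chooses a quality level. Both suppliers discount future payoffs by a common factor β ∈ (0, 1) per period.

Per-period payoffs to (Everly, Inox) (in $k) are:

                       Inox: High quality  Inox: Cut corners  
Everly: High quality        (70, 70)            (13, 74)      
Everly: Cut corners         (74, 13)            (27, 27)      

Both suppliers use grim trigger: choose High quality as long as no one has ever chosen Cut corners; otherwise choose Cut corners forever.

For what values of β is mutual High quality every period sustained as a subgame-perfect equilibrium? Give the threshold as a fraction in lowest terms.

4/47

One-period gain from deviating is 74 − 70 = 4. The loss is 70 − 27 = 43 in every subsequent period, with present value 43·β/(1−β).
Deviation is unprofitable when 43·β/(1−β) ≥ 4, i.e. β/(1−β) ≥ 4/43.
Equivalently β ≥ 4/(4+43) = 4/47.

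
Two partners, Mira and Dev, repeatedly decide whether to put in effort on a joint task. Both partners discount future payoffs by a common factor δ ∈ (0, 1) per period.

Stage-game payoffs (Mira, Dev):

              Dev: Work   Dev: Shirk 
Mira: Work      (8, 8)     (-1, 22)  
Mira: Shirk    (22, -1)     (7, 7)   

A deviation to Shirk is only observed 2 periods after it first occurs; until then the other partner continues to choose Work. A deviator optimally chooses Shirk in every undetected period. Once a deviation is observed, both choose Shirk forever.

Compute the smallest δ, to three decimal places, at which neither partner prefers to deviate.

0.966

Deviating for the 2 undetected periods gains 22−8 = 14 per period over cooperation, then loses 8−7 = 1 per period forever once punishment starts.
Gain: 14(1 + δ + … + δ^1); loss: 1·δ^2/(1−δ).
No profitable deviation ⇔ 14(1−δ^2) ≤ 1·δ^2, i.e. δ^2 ≥ 14/(14+1) = 14/15.
Hence δ ≥ (14/15)^(1/2) ≈ 0.966.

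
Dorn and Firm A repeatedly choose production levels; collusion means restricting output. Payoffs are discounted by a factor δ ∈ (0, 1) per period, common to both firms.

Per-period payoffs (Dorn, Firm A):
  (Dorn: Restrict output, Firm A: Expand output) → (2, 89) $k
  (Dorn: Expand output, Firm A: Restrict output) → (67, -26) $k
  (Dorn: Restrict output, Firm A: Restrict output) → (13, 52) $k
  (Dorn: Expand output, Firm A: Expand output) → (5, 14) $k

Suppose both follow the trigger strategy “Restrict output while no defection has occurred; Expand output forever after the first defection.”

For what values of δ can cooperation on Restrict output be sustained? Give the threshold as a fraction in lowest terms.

27/31

Dorn's threshold: (67−13)/(67−5) = 27/31.
Firm A's threshold: (89−52)/(89−14) = 37/75.
27/31 > 37/75, so Dorn binds and δ* = 27/31.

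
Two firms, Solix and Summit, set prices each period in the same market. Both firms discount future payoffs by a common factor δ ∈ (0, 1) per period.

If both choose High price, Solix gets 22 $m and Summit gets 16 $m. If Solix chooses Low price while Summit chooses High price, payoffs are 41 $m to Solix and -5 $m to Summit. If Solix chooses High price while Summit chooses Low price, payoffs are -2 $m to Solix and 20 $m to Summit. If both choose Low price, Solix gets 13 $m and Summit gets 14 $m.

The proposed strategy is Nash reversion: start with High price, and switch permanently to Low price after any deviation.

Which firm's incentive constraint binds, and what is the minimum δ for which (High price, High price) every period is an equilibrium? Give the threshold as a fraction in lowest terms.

Solix; δ ≥ 19/28

Solix's threshold: (41−22)/(41−13) = 19/28.
Summit's threshold: (20−16)/(20−14) = 2/3.
19/28 > 2/3, so Solix binds and δ* = 19/28.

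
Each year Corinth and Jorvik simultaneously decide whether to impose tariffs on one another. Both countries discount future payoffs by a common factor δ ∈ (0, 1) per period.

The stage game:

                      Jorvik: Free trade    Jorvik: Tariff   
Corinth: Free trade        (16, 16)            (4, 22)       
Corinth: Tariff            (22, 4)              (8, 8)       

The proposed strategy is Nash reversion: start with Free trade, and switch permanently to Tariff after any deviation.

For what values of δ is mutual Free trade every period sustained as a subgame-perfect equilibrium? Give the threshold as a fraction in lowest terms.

One-period gain from deviating is 22 − 16 = 6. The loss is 16 − 8 = 8 in every subsequent period, with present value 8·δ/(1−δ).
Deviation is unprofitable when 8·δ/(1−δ) ≥ 6, i.e. δ/(1−δ) ≥ 3/4.
Equivalently δ ≥ 6/(6+8) = 3/7.

3/7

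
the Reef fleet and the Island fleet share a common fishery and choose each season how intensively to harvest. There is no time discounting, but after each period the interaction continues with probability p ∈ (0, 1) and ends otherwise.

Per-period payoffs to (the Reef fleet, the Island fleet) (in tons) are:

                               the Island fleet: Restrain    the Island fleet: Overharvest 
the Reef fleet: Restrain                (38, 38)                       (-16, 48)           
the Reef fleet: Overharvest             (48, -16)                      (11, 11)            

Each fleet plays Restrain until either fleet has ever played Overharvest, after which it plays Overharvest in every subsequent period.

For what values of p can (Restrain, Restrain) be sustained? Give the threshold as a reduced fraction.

10/37

With no time discounting, the continuation probability p plays the role of the discount factor.
Grim-trigger IC: 38/(1−p) ≥ 48 + 11p/(1−p) ⇒ p ≥ (48−38)/(48−11) = 10/37.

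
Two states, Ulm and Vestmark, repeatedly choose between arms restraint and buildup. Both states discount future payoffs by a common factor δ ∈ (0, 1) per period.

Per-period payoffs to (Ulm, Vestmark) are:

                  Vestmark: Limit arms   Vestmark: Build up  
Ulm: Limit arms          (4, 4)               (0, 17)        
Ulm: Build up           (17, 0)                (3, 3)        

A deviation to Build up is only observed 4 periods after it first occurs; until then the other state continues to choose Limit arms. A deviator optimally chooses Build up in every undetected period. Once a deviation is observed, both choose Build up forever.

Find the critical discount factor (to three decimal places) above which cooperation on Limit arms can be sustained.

Deviating for the 4 undetected periods gains 17−4 = 13 per period over cooperation, then loses 4−3 = 1 per period forever once punishment starts.
Gain: 13(1 + δ + … + δ^3); loss: 1·δ^4/(1−δ).
No profitable deviation ⇔ 13(1−δ^4) ≤ 1·δ^4, i.e. δ^4 ≥ 13/(13+1) = 13/14.
Hence δ ≥ (13/14)^(1/4) ≈ 0.982.

0.982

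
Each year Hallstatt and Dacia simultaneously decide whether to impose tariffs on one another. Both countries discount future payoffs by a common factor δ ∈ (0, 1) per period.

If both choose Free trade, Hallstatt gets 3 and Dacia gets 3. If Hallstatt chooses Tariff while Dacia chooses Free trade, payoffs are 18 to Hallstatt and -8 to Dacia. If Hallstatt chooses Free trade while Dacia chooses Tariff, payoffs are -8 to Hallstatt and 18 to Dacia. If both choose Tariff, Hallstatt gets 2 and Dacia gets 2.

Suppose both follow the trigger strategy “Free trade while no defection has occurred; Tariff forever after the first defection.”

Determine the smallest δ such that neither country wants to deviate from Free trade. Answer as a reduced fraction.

Cooperation forever yields 3 each period: 3/(1−δ).
Deviating yields 18 once, then 2 forever: 18 + 2δ/(1−δ).
No profitable deviation requires 3/(1−δ) ≥ 18 + 2δ/(1−δ).
Multiplying by (1−δ): 3 ≥ 18(1−δ) + 2δ = 18 − 16δ.
So 16δ ≥ 15, i.e. δ ≥ 15/16.

15/16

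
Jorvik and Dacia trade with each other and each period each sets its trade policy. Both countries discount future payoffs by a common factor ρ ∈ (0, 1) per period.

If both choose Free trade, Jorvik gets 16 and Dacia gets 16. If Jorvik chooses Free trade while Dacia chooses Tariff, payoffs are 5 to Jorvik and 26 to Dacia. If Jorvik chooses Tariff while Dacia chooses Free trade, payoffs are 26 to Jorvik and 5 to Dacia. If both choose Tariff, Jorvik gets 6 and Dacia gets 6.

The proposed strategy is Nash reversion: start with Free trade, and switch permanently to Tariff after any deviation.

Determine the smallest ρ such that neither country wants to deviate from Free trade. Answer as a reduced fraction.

1/2

Cooperation forever yields 16 each period: 16/(1−ρ).
Deviating yields 26 once, then 6 forever: 26 + 6ρ/(1−ρ).
No profitable deviation requires 16/(1−ρ) ≥ 26 + 6ρ/(1−ρ).
Multiplying by (1−ρ): 16 ≥ 26(1−ρ) + 6ρ = 26 − 20ρ.
So 20ρ ≥ 10, i.e. ρ ≥ 10/20 = 1/2.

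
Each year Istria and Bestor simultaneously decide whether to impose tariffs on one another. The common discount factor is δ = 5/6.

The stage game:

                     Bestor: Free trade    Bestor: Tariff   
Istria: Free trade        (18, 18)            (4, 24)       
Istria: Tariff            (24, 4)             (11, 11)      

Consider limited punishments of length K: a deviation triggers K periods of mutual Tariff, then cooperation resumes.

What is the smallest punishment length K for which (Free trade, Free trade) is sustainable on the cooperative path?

Need Σ_{k=1}^{K} δ^k ≥ (24−18)/(18−11) = 0.8571 at δ = 5/6.
At K = 1 the sum is 0.8333 < 0.8571; at K = 2 it is 1.5278 ≥ 0.8571.
So the minimum punishment length is K = 2.

2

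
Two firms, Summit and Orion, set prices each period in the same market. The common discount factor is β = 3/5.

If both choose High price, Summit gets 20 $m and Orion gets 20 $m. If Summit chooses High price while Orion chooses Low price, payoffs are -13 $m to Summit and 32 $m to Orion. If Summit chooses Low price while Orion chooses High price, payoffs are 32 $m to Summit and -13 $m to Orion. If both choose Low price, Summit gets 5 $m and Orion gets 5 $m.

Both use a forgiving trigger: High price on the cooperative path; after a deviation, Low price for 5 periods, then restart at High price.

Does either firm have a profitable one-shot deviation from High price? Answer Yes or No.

No

A one-shot deviation gives 32 now, then 5 for 5 periods, then back to 20.
Gain from deviating: (32−20) today; loss: (20−5) in each of the next 5 periods.
No-deviation condition: (20−5)(β+…+β^5) ≥ 32−20, i.e. β+…+β^5 ≥ 4/5.
At β = 3/5: β+…+β^5 = 1.3834 ≥ 0.8000.
So cooperation is sustainable.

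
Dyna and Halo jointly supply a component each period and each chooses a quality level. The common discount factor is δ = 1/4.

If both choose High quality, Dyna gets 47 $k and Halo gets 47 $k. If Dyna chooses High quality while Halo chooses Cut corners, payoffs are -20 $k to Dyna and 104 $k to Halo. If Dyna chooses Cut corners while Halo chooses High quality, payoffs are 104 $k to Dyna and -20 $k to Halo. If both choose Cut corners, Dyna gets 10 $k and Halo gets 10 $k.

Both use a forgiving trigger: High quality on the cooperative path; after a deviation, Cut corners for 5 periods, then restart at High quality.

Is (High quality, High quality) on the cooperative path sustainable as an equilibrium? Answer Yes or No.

A one-shot deviation gives 104 now, then 10 for 5 periods, then back to 47.
Gain from deviating: (104−47) today; loss: (47−10) in each of the next 5 periods.
No-deviation condition: (47−10)(δ+…+δ^5) ≥ 104−47, i.e. δ+…+δ^5 ≥ 57/37.
At δ = 1/4: δ+…+δ^5 = 0.3330 < 1.5405.
So cooperation is not sustainable.

No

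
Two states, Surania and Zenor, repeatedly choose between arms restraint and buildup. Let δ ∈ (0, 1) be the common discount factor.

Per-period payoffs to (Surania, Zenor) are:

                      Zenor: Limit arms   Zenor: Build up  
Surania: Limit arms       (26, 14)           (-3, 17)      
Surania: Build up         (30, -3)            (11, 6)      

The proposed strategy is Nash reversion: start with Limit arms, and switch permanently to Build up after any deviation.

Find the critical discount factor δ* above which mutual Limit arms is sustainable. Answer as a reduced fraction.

3/11

Surania: cooperation gives 26 each period; deviation gives 30 once then 11 forever.
  26/(1−δ) ≥ 30 + 11δ/(1−δ) ⇒ δ ≥ 4/19.
Zenor: cooperation gives 14 each period; deviation gives 17 once then 6 forever.
  δ ≥ 3/11.
Both must hold, so the binding constraint is Zenor's: δ ≥ 3/11.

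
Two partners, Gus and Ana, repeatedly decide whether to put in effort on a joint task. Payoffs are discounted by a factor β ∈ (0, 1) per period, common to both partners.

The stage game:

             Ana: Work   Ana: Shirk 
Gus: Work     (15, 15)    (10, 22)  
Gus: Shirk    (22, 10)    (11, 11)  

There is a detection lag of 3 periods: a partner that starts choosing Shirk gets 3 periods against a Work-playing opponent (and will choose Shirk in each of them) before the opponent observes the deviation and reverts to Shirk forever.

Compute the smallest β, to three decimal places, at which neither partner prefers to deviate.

A deviator earns 22 for 3 periods, then 11 forever; cooperating earns 15 forever. Multiplying the IC by (1−β):
15 ≥ 22(1−β^3) + 11β^3, so 11·β^3 ≥ 7 and β^3 ≥ 7/11.
β ≥ (7/11)^(1/3) ≈ 0.860.

0.860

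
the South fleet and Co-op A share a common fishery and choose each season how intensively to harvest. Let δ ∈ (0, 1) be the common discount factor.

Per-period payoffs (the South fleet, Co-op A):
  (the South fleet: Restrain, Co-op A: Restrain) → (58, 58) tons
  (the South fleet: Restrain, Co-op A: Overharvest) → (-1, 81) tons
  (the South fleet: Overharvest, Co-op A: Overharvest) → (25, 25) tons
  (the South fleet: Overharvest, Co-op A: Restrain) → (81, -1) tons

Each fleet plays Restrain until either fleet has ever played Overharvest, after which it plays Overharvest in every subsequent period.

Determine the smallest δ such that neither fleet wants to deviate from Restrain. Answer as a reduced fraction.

Cooperation forever yields 58 each period: 58/(1−δ).
Deviating yields 81 once, then 25 forever: 81 + 25δ/(1−δ).
No profitable deviation requires 58/(1−δ) ≥ 81 + 25δ/(1−δ).
Multiplying by (1−δ): 58 ≥ 81(1−δ) + 25δ = 81 − 56δ.
So 56δ ≥ 23, i.e. δ ≥ 23/56.

23/56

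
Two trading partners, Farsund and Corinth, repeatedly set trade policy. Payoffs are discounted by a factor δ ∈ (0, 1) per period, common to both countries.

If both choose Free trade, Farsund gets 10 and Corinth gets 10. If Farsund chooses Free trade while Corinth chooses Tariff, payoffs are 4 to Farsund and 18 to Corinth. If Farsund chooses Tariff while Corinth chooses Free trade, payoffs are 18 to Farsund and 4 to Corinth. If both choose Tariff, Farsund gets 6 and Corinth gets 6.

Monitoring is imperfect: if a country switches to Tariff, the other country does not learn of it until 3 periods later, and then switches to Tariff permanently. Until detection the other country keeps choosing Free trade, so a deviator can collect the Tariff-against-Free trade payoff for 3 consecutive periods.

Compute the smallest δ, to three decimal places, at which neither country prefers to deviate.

Deviating for the 3 undetected periods gains 18−10 = 8 per period over cooperation, then loses 10−6 = 4 per period forever once punishment starts.
Gain: 8(1 + δ + … + δ^2); loss: 4·δ^3/(1−δ).
No profitable deviation ⇔ 8(1−δ^3) ≤ 4·δ^3, i.e. δ^3 ≥ 8/(8+4) = 2/3.
Hence δ ≥ (2/3)^(1/3) ≈ 0.874.

0.874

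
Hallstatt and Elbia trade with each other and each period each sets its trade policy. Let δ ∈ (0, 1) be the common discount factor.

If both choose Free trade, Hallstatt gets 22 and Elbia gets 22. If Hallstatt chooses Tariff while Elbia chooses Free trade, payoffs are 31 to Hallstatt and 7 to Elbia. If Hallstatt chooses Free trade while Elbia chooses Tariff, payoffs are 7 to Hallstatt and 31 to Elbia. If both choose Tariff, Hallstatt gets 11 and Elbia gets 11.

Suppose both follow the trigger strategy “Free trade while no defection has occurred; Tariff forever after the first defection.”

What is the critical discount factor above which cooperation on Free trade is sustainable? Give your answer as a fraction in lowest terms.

Cooperation forever yields 22 each period: 22/(1−δ).
Deviating yields 31 once, then 11 forever: 31 + 11δ/(1−δ).
No profitable deviation requires 22/(1−δ) ≥ 31 + 11δ/(1−δ).
Multiplying by (1−δ): 22 ≥ 31(1−δ) + 11δ = 31 − 20δ.
So 20δ ≥ 9, i.e. δ ≥ 9/20.

9/20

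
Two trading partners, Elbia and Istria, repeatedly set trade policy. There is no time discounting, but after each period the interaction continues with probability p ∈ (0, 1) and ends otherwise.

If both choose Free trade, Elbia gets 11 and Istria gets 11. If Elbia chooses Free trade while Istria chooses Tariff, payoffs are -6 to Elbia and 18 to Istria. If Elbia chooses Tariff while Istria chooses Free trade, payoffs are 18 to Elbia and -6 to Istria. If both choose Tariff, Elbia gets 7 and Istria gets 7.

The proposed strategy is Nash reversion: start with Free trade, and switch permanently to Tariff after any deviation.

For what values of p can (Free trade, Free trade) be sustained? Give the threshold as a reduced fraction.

7/11

With no time discounting, the continuation probability p plays the role of the discount factor.
Grim-trigger IC: 11/(1−p) ≥ 18 + 7p/(1−p) ⇒ p ≥ (18−11)/(18−7) = 7/11.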